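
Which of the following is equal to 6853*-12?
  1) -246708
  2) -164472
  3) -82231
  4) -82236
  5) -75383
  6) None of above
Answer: 4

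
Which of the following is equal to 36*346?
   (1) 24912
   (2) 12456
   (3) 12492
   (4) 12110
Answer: 2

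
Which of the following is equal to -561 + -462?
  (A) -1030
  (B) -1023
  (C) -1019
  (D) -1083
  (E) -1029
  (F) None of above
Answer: B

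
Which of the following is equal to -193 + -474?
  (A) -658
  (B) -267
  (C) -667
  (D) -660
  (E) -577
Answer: C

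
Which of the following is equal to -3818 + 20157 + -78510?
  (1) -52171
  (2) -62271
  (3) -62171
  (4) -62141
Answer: 3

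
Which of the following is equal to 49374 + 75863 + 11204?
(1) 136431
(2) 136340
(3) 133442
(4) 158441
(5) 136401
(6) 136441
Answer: 6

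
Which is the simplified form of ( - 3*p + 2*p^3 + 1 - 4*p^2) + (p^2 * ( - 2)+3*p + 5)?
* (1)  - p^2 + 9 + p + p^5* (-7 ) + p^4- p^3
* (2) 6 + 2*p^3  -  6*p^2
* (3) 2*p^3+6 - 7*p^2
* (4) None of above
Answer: 2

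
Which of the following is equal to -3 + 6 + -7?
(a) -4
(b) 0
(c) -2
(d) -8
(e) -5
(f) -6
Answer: a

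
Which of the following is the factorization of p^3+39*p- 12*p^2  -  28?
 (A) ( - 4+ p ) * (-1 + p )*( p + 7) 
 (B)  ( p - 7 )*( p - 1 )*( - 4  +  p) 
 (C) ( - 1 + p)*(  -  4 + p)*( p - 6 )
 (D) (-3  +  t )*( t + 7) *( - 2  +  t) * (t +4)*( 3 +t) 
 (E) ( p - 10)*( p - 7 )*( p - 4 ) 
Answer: B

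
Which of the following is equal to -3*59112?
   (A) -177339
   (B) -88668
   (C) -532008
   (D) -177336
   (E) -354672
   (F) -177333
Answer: D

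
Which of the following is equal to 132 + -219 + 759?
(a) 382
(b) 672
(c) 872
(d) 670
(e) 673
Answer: b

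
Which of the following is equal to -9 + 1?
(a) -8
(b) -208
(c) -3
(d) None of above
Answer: a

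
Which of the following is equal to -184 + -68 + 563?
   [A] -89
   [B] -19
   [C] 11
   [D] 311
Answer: D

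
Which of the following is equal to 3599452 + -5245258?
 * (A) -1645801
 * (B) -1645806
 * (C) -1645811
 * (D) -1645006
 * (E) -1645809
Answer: B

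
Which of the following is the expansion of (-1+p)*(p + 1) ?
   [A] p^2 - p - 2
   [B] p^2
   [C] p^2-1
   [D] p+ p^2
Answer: C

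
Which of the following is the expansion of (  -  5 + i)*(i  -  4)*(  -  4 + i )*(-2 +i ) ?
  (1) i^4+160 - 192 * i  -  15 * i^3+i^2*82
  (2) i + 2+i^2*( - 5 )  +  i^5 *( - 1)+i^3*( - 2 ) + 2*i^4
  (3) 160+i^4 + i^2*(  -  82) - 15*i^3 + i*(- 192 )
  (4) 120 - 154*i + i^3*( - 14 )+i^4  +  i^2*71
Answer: 1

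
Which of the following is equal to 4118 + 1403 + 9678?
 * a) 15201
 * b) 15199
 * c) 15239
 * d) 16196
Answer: b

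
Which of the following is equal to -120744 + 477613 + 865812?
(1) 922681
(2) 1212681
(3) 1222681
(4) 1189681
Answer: 3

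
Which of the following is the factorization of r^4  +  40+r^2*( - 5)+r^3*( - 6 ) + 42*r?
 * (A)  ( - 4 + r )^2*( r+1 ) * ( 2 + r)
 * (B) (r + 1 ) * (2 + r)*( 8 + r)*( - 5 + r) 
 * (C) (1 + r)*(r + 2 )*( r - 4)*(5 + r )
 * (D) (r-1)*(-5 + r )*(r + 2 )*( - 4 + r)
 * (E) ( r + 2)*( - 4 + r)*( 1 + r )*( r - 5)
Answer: E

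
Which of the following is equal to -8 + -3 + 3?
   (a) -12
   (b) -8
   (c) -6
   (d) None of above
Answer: b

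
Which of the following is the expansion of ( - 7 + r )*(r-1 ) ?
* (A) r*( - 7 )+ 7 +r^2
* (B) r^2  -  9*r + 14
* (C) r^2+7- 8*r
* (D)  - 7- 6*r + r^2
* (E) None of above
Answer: C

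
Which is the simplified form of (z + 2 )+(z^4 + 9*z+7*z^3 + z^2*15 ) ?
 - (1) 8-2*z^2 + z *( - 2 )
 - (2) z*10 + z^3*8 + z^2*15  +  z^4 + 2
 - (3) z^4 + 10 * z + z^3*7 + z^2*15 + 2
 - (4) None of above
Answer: 3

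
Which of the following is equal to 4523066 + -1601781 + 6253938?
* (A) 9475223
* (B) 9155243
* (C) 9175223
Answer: C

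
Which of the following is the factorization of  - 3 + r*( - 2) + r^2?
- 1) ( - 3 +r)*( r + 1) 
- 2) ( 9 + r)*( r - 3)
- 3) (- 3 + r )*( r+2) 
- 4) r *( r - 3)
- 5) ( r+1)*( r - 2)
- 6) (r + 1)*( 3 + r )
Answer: 1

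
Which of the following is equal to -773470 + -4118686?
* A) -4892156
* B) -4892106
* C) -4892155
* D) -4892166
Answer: A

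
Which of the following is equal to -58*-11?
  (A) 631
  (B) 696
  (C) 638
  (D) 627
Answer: C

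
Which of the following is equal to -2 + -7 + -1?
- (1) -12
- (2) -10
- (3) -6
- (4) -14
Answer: 2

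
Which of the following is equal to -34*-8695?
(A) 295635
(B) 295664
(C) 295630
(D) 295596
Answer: C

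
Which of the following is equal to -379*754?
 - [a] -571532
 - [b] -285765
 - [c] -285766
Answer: c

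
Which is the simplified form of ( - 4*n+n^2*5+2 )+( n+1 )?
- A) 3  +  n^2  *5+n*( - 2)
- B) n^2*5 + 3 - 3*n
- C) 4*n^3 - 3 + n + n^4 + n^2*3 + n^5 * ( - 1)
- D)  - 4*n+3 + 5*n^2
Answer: B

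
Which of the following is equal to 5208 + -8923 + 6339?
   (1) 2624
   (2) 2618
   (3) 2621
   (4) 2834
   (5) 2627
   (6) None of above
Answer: 1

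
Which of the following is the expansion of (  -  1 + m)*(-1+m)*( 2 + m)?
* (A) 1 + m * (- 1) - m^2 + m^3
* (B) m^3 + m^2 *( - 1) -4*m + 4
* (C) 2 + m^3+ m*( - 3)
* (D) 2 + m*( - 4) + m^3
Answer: C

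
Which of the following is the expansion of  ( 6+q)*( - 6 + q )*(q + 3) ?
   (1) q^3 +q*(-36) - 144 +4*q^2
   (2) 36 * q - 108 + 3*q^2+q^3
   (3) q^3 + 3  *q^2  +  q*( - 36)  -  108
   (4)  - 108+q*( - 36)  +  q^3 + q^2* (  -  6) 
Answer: 3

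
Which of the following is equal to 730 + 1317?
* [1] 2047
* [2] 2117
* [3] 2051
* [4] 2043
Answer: 1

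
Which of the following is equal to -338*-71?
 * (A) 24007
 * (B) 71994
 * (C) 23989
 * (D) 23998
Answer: D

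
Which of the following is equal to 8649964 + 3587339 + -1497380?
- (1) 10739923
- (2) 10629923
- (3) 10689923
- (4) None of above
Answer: 1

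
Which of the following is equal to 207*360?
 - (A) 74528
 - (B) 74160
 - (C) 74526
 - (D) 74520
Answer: D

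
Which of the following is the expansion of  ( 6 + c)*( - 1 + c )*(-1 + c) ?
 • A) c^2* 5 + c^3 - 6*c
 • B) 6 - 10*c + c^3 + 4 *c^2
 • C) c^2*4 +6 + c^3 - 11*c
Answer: C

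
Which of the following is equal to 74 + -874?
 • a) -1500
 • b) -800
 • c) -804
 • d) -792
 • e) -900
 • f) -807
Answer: b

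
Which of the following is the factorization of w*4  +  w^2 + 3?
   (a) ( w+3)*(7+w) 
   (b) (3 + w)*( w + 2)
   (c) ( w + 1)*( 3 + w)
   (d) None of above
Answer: c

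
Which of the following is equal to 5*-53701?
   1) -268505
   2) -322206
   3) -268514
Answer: 1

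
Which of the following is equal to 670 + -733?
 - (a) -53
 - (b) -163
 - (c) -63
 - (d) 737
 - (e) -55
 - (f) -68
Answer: c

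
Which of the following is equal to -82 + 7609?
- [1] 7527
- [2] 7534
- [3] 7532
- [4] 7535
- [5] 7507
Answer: 1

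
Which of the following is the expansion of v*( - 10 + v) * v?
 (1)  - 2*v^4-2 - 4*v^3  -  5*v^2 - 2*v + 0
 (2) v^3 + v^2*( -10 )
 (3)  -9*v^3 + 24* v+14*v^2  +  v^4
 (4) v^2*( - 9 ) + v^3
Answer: 2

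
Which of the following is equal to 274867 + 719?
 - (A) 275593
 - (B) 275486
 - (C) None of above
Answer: C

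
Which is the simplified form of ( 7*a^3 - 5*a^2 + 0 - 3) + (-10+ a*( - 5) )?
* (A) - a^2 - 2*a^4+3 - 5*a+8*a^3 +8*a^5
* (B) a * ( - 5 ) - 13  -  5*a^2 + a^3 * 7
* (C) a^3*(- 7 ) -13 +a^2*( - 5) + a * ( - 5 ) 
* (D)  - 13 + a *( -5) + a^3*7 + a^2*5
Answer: B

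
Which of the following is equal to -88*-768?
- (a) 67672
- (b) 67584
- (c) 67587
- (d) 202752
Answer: b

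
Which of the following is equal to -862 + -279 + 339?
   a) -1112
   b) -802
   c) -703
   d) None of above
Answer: b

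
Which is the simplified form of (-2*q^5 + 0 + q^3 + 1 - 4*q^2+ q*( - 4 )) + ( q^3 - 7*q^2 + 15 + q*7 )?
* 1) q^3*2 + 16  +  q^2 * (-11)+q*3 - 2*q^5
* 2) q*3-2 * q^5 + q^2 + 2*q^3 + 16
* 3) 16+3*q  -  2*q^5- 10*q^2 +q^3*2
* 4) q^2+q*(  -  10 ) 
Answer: 1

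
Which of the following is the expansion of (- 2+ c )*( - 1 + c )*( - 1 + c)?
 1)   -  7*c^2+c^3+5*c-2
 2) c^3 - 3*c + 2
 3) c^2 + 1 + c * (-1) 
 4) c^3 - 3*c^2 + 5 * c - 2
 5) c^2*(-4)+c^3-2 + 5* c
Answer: 5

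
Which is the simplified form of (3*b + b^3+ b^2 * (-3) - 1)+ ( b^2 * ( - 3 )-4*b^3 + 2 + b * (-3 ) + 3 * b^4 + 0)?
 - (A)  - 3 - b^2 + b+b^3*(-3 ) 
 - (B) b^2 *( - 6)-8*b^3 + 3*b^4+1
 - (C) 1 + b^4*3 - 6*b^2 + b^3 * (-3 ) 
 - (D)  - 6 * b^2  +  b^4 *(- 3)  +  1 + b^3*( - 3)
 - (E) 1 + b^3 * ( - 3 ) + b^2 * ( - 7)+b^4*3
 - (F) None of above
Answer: C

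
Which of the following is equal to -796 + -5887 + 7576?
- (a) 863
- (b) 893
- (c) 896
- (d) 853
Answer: b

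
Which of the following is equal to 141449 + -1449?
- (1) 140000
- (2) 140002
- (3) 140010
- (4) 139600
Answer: 1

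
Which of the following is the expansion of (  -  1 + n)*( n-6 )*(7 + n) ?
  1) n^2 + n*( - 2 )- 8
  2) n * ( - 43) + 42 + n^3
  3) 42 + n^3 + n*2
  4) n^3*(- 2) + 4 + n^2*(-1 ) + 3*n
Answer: 2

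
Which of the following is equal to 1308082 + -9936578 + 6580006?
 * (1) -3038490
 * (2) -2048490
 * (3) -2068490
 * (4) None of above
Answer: 2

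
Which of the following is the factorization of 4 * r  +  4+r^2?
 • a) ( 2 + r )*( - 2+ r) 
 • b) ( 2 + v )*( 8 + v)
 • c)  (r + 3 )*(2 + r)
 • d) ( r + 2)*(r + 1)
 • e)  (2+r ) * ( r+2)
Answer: e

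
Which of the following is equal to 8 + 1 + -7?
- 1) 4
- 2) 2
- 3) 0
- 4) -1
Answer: 2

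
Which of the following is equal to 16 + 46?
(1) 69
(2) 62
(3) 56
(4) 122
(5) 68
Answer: 2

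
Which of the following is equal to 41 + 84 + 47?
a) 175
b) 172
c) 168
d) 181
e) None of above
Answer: b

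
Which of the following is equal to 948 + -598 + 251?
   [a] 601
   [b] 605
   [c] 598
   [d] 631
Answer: a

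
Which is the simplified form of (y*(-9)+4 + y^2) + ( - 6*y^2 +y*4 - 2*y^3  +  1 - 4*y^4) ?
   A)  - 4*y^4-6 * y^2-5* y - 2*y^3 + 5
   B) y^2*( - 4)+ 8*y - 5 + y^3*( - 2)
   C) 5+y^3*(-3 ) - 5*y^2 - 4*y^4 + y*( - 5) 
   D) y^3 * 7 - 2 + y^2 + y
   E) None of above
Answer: E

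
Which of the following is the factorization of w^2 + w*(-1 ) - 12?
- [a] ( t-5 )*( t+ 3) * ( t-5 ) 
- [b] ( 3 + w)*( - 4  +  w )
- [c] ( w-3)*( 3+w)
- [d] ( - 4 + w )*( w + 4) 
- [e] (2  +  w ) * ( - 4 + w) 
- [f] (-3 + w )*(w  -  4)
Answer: b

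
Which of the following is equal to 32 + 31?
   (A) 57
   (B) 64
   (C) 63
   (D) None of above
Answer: C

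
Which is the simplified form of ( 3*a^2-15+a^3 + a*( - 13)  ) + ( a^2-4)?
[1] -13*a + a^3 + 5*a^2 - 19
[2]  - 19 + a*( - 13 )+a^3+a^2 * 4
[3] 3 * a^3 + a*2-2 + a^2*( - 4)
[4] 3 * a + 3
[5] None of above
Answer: 2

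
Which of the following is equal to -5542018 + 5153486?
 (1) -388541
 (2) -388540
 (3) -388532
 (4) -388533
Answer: 3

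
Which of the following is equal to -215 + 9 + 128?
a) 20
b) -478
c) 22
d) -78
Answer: d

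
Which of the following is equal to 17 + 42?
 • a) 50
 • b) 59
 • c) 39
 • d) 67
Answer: b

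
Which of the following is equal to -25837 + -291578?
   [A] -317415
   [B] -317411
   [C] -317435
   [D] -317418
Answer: A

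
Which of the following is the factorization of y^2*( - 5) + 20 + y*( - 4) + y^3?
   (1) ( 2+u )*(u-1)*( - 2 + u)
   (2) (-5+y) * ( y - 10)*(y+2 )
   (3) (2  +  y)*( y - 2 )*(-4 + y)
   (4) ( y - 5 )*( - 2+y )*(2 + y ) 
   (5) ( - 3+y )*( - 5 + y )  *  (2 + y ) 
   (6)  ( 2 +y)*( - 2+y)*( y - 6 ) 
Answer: 4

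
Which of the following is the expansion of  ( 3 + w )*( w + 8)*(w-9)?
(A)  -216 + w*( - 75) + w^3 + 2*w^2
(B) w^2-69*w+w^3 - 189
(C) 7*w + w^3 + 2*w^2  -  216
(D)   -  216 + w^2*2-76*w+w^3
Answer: A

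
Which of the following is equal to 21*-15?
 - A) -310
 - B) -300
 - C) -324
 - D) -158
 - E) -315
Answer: E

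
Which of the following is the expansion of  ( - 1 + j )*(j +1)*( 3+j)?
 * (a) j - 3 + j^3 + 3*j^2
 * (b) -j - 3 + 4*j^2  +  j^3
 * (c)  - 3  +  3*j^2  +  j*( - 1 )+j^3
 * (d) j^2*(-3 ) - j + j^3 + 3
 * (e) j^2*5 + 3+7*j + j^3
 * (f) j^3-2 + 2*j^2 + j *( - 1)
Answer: c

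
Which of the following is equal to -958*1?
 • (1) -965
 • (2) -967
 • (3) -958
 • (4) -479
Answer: 3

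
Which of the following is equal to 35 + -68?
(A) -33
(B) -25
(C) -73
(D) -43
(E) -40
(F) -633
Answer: A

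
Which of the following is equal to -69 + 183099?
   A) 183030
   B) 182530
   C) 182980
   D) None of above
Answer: A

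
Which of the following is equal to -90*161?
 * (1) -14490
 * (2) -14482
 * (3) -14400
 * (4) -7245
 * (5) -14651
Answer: 1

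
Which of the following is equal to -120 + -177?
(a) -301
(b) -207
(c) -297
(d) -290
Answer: c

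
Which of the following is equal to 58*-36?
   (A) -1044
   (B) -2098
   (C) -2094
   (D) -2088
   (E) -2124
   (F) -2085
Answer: D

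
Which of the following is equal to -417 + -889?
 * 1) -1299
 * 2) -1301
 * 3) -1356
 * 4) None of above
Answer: 4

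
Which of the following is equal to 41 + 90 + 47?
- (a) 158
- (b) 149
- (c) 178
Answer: c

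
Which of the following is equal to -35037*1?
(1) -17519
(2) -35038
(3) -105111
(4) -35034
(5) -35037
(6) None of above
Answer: 5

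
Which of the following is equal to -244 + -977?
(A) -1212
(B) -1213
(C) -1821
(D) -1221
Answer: D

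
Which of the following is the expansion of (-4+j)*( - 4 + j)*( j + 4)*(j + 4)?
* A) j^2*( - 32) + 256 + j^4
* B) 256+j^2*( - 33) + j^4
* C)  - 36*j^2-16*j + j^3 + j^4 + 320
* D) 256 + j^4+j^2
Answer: A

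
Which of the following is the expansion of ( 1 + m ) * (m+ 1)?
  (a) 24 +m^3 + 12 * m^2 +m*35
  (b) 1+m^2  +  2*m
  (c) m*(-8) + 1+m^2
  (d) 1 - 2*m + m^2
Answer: b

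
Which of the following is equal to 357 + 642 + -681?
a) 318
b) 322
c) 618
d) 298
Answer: a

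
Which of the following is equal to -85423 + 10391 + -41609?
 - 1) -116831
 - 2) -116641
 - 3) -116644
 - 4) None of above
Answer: 2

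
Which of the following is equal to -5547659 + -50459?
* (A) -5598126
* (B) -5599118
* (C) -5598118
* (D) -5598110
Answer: C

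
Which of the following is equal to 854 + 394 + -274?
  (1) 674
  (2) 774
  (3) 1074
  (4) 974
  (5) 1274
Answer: 4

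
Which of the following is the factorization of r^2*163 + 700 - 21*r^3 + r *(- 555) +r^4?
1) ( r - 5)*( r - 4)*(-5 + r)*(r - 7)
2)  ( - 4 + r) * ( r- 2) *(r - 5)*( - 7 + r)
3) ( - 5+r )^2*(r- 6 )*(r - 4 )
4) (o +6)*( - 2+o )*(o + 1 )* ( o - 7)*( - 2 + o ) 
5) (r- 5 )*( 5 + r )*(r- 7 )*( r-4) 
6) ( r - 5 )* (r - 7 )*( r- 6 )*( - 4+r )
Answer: 1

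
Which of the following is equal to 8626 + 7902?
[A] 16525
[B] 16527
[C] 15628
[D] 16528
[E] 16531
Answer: D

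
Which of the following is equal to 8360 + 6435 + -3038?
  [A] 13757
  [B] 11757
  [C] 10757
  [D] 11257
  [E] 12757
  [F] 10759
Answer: B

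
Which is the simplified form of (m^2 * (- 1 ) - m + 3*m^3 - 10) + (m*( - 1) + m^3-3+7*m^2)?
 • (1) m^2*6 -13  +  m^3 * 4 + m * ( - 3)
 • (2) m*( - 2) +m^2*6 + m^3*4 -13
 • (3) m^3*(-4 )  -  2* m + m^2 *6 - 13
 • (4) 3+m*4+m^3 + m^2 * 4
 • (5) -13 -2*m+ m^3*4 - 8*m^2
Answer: 2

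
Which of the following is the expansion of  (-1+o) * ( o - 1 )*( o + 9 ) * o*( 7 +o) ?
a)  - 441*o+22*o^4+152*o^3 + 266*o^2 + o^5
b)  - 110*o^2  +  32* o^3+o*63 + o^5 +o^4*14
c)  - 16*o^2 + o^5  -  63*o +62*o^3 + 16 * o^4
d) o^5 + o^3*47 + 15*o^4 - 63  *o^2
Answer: b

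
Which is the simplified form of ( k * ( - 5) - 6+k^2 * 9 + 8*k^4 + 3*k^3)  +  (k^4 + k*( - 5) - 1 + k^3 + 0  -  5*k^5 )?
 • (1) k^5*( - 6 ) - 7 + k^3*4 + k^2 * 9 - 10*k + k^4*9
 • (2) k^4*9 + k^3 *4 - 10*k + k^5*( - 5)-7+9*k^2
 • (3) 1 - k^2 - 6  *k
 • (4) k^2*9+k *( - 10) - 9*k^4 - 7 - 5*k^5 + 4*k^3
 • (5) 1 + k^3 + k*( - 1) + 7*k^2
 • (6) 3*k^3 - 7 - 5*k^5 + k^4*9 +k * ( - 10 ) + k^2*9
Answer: 2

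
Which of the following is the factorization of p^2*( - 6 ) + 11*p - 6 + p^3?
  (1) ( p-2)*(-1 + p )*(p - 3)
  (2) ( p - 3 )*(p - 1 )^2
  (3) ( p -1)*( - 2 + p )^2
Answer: 1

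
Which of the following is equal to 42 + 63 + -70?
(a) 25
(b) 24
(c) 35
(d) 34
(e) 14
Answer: c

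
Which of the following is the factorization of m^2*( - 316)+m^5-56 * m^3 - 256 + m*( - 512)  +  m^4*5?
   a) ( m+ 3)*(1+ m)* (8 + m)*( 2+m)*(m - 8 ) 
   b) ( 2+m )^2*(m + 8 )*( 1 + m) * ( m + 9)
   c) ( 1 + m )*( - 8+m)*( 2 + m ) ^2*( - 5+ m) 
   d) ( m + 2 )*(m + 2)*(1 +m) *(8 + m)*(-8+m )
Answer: d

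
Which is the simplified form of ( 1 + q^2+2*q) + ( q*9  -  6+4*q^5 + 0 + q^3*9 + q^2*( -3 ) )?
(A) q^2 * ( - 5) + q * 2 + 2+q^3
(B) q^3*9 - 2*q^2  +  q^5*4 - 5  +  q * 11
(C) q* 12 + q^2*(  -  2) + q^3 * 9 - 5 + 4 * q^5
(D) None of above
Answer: B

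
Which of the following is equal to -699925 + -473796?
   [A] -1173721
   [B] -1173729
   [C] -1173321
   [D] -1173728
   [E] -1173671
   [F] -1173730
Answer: A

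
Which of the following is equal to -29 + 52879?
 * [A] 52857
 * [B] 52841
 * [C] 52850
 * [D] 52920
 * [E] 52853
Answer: C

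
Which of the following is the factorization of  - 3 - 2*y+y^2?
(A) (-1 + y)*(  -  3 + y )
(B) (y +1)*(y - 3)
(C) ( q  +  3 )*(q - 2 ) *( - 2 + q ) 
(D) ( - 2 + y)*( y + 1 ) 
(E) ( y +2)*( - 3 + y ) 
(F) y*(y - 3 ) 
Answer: B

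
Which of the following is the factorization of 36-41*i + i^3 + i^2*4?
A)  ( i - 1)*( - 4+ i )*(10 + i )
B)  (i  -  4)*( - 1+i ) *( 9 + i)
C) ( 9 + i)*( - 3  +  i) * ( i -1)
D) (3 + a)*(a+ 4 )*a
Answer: B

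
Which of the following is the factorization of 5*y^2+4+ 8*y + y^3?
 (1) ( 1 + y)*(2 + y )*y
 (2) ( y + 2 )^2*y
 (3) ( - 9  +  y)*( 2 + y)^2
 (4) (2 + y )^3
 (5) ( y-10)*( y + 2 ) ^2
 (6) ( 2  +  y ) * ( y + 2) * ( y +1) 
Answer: 6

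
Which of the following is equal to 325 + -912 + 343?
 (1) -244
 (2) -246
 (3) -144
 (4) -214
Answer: 1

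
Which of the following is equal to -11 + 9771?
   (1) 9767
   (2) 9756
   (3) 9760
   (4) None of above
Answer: 3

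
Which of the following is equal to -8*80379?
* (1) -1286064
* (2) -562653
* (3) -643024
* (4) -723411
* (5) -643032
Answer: 5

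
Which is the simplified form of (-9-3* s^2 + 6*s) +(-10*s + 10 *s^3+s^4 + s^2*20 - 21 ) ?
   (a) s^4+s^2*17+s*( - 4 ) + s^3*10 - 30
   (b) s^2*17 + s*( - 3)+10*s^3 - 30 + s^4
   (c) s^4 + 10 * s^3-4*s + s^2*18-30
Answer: a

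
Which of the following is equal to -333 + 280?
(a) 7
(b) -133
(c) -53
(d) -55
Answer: c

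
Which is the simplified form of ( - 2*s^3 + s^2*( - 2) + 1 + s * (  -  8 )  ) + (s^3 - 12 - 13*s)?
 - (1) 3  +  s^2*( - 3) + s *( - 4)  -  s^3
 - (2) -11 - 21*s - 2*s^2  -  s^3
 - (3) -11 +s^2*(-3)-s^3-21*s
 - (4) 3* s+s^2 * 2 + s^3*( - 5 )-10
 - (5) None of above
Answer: 2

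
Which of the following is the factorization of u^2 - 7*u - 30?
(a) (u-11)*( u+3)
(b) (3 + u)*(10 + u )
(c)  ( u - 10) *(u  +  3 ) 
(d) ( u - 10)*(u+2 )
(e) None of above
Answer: c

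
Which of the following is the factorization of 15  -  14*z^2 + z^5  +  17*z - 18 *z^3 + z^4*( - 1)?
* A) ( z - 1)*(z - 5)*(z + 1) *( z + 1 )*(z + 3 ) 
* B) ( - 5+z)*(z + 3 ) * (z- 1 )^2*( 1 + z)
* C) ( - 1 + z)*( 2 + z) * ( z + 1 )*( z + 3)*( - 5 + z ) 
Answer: A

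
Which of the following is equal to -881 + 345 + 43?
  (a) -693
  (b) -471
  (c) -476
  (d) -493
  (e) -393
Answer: d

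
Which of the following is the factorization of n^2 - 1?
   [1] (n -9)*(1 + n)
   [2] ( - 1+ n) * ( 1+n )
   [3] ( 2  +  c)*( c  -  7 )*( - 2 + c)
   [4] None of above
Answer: 2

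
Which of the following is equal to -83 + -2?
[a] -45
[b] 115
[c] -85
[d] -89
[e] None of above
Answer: c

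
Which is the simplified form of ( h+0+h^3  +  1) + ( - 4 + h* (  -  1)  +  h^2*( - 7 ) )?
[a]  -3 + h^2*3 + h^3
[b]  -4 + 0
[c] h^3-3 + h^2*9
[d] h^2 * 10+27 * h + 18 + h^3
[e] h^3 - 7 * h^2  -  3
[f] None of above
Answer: e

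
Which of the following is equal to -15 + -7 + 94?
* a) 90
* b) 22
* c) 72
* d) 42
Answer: c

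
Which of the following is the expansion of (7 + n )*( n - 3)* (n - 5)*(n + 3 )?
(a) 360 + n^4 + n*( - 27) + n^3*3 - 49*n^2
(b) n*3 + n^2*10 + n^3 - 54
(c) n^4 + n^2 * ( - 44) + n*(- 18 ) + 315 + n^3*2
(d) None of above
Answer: c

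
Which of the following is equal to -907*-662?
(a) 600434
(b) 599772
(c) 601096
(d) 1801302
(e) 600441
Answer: a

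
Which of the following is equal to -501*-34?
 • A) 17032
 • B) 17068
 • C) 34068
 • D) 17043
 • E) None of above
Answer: E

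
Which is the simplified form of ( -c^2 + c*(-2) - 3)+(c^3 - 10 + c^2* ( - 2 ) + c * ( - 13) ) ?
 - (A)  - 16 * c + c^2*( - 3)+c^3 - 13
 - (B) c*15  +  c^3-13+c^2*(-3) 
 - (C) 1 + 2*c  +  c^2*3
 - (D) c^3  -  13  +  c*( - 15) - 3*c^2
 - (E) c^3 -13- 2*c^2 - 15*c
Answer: D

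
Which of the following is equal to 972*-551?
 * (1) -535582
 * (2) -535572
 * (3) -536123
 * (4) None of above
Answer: 2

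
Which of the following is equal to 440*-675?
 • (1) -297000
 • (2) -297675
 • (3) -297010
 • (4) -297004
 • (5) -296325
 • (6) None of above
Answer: 1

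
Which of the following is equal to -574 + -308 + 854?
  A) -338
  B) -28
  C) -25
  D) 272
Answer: B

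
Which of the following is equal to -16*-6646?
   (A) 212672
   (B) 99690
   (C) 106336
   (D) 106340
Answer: C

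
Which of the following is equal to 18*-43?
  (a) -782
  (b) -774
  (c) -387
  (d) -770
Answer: b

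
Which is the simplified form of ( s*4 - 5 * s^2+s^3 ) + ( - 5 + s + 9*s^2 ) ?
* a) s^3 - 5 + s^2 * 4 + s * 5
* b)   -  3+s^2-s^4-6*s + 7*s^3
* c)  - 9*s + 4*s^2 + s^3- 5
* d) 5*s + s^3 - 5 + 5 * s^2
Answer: a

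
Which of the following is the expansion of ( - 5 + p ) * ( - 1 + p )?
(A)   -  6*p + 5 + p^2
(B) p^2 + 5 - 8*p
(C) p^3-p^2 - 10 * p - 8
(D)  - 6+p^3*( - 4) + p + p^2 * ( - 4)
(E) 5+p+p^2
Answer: A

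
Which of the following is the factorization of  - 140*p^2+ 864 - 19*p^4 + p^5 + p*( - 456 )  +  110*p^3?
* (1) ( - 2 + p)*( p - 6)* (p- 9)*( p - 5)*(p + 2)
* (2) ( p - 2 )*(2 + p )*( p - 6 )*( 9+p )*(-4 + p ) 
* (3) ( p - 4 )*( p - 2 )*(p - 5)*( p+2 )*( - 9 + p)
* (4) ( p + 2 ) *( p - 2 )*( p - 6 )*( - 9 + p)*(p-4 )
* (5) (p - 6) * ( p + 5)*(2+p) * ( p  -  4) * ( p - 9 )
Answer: 4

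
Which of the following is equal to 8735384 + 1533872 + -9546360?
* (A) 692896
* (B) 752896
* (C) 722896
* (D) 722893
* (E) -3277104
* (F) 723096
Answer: C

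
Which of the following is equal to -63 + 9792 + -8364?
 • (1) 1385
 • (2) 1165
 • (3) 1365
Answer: 3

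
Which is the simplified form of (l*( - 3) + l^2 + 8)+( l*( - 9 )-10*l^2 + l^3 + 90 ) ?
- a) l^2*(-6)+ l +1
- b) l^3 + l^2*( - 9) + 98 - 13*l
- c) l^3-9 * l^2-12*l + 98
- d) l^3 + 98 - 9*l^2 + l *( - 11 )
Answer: c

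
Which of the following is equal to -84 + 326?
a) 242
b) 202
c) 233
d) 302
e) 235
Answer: a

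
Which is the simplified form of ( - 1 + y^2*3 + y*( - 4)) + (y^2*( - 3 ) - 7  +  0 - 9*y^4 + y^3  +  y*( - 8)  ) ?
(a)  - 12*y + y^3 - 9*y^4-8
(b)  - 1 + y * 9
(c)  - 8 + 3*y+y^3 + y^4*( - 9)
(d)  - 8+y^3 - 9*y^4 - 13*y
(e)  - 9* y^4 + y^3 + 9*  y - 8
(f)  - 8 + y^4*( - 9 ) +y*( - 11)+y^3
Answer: a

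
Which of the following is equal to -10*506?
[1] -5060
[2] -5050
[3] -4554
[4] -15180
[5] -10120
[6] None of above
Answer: 1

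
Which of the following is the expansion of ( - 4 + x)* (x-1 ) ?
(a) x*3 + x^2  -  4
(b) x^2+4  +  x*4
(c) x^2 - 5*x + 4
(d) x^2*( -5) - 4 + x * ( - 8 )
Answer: c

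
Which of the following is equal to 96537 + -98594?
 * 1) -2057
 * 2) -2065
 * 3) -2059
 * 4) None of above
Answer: 1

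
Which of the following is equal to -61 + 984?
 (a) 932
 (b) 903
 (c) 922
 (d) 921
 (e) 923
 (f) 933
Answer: e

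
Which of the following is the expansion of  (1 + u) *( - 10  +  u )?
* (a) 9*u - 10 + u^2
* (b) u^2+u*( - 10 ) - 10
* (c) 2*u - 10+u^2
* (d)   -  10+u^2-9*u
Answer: d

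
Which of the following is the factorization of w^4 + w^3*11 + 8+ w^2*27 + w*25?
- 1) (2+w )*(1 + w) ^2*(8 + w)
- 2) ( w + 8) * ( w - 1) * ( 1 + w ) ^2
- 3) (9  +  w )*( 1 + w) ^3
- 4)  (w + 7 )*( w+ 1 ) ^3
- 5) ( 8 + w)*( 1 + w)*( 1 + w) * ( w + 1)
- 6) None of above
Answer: 5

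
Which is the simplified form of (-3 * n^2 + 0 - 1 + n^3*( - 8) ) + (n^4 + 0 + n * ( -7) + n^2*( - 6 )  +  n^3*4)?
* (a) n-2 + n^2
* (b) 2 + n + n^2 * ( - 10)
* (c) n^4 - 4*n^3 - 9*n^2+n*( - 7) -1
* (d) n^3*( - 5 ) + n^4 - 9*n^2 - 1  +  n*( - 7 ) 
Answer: c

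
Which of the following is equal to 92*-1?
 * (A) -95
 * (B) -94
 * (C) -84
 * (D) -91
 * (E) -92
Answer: E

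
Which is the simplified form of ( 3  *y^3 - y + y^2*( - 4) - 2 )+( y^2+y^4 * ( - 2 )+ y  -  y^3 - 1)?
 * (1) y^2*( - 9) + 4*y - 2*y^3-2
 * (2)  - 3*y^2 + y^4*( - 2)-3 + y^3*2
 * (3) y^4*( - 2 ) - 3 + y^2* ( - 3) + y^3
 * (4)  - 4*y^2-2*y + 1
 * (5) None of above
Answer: 2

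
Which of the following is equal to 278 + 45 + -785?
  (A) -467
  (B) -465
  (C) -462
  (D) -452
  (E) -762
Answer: C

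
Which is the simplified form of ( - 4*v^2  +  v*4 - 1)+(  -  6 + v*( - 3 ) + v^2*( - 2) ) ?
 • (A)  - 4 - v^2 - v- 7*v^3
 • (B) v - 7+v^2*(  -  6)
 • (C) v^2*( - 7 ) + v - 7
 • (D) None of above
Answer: B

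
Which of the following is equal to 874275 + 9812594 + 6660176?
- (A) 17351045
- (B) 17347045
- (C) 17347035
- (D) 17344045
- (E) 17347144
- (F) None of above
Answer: B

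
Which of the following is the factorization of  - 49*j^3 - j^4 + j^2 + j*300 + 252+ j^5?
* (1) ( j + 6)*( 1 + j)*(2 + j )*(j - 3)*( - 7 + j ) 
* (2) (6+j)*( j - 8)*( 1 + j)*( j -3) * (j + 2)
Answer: 1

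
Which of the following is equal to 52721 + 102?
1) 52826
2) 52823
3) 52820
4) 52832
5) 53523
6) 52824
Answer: 2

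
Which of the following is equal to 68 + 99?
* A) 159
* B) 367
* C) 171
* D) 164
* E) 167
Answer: E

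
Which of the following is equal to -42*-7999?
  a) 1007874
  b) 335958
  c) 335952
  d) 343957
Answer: b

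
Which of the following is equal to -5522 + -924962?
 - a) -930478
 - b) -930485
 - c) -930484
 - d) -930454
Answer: c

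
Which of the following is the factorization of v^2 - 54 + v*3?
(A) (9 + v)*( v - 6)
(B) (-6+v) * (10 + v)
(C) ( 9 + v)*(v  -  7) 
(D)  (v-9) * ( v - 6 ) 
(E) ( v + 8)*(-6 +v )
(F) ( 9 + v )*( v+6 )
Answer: A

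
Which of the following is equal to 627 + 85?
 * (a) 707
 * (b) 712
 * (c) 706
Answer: b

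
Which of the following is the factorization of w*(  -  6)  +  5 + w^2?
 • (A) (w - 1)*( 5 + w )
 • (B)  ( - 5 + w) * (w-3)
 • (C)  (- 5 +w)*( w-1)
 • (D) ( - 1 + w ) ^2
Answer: C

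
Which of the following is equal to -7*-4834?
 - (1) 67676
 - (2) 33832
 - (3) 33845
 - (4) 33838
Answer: 4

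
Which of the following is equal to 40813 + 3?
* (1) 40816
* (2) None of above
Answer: 1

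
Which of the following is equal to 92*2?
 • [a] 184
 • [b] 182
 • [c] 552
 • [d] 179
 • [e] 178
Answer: a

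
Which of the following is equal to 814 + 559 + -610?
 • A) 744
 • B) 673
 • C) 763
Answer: C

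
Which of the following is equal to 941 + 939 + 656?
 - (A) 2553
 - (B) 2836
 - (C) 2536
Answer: C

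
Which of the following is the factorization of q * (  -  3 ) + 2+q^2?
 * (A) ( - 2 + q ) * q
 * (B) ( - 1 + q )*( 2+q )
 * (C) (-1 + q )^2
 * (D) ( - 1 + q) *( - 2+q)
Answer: D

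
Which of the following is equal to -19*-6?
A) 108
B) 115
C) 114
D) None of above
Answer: C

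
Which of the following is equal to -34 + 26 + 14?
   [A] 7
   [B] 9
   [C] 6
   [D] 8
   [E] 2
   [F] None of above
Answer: C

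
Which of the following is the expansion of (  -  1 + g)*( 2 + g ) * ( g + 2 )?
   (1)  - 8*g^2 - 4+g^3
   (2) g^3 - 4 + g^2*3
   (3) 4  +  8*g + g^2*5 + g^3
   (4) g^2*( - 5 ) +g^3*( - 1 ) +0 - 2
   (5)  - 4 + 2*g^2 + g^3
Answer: 2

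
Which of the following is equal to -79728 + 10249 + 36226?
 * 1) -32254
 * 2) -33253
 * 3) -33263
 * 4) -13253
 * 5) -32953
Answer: 2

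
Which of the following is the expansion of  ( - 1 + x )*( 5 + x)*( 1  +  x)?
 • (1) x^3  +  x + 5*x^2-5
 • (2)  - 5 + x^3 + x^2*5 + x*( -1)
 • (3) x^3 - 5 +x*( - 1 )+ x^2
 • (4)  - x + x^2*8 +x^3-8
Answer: 2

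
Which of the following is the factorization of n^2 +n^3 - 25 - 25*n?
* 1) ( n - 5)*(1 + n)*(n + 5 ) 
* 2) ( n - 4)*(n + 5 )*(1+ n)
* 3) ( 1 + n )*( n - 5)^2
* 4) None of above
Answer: 1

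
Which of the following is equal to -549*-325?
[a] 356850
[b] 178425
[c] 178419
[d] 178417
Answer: b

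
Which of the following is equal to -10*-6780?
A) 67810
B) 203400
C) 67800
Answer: C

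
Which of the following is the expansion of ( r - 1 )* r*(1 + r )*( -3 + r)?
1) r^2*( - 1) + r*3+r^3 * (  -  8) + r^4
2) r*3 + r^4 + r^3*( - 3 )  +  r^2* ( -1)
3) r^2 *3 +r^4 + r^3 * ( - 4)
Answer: 2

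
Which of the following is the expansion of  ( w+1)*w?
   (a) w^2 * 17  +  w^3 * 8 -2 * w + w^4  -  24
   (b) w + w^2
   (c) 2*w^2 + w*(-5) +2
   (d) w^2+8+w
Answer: b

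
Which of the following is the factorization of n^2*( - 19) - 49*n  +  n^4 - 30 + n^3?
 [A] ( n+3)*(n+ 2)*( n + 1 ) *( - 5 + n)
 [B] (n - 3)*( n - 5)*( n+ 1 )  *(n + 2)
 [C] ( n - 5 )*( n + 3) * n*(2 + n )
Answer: A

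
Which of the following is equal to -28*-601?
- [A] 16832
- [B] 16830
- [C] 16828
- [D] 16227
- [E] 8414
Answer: C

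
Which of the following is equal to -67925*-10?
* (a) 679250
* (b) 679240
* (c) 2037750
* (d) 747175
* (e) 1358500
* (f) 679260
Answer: a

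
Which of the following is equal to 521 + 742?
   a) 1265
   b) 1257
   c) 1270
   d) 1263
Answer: d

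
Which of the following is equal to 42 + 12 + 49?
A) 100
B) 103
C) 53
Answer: B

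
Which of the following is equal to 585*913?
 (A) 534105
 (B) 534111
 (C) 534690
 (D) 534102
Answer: A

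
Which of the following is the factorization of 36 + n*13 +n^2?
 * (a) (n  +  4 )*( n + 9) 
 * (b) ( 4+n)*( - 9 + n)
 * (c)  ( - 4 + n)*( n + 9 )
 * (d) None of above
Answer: a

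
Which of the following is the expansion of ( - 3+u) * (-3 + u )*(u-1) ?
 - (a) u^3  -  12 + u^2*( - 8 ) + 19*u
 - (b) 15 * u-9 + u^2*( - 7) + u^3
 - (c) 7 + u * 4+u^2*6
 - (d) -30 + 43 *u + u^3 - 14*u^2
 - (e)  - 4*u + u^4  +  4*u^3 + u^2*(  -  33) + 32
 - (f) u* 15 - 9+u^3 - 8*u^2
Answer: b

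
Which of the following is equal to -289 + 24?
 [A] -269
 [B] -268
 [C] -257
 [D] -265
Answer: D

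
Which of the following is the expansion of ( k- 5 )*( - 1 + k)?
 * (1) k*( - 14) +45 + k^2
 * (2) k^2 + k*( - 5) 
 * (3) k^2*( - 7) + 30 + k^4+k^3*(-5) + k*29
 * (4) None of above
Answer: 4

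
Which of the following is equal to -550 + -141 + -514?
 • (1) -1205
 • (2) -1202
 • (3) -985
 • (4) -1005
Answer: 1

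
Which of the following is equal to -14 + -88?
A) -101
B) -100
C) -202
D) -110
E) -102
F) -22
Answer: E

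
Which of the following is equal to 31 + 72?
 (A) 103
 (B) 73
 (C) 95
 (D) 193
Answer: A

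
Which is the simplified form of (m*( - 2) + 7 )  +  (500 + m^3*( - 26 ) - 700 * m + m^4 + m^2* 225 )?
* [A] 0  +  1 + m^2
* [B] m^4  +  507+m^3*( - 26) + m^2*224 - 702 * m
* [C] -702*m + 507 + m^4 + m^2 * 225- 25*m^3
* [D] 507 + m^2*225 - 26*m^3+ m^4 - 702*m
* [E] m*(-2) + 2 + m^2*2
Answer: D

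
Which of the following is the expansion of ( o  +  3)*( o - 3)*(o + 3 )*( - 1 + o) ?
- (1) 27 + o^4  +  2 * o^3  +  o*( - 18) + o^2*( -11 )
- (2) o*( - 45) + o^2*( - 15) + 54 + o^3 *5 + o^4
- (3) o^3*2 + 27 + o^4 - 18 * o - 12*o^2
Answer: 3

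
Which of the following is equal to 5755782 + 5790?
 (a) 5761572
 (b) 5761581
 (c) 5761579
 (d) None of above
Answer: a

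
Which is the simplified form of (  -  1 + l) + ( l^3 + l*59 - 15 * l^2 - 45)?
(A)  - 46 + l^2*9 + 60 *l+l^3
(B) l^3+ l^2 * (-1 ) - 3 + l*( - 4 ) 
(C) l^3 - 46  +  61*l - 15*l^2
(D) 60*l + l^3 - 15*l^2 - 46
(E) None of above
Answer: D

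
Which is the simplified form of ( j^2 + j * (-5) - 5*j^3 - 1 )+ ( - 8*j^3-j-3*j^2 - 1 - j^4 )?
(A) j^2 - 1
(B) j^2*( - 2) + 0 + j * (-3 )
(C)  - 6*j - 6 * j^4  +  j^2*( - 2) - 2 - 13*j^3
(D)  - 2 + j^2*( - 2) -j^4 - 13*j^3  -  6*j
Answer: D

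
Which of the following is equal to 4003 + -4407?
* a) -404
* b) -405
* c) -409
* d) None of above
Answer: a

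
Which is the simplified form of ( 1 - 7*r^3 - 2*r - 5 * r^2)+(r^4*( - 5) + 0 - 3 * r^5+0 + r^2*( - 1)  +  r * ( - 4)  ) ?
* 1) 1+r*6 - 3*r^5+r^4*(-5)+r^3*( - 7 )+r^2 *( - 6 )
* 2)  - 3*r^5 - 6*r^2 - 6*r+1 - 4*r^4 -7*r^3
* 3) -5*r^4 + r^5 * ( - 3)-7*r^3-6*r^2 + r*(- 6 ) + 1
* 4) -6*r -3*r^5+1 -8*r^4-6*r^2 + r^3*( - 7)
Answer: 3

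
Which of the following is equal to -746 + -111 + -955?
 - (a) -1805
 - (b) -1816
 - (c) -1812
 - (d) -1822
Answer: c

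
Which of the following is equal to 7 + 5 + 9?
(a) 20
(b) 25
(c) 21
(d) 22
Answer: c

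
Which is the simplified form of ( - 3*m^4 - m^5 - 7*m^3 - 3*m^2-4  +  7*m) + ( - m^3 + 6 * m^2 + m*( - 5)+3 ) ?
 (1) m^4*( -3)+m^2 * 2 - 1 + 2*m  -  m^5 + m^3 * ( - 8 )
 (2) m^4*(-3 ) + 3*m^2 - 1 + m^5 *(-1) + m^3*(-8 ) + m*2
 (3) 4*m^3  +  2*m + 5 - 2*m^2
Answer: 2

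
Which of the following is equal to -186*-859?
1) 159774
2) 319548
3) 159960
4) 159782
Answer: 1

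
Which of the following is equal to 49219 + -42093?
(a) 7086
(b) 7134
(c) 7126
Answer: c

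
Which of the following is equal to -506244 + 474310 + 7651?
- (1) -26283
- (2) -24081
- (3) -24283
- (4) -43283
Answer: 3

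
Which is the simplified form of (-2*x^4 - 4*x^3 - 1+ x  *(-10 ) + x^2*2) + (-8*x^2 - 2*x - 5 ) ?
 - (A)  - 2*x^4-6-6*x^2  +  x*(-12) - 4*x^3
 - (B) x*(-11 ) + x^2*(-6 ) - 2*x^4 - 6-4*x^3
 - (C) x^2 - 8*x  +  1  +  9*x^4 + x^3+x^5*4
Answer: A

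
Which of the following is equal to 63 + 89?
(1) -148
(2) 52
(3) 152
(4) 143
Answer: 3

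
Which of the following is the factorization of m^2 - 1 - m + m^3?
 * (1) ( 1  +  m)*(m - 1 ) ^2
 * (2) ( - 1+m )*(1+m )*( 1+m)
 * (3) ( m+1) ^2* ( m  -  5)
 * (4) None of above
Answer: 2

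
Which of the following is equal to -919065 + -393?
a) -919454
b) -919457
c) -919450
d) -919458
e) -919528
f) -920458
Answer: d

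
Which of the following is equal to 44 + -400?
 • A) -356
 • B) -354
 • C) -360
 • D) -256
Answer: A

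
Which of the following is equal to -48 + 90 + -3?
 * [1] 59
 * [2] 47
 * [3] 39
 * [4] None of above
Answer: 3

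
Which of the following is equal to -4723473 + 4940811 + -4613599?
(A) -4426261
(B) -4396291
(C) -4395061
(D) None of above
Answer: D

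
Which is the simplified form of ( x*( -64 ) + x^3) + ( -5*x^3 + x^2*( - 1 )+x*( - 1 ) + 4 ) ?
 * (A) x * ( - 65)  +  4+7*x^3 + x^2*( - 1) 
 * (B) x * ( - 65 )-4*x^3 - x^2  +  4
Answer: B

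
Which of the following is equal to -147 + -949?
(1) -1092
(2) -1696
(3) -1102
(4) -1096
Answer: 4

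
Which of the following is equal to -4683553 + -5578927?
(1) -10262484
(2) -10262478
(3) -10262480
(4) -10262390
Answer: 3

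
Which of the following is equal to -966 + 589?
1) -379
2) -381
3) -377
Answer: 3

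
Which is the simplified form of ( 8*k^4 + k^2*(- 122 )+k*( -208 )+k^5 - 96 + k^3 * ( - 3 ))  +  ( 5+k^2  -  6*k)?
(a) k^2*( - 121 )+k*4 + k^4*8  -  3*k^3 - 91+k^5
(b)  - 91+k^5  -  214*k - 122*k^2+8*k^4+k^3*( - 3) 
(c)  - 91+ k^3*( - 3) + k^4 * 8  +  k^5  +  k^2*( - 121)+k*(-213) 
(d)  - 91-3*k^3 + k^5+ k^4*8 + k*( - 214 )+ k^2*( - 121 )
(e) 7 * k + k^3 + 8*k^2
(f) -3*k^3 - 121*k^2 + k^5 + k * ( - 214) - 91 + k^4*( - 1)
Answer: d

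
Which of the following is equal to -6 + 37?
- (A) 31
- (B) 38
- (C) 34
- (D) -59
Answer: A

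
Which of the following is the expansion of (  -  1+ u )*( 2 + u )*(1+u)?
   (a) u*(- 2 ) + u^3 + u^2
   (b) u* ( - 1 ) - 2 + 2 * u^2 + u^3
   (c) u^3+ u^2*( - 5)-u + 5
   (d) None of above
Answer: b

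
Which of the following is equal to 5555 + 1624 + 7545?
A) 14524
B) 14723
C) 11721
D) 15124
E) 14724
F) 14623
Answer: E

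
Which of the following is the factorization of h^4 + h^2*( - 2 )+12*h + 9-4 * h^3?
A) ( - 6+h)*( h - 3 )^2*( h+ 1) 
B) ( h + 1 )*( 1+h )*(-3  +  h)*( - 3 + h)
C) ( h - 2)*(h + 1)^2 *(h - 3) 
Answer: B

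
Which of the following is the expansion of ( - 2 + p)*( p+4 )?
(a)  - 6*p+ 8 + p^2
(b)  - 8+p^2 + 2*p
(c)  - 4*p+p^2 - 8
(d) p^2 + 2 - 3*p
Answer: b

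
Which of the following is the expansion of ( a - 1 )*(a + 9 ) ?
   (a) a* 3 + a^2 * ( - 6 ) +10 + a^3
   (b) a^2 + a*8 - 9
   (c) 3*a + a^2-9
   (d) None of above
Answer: b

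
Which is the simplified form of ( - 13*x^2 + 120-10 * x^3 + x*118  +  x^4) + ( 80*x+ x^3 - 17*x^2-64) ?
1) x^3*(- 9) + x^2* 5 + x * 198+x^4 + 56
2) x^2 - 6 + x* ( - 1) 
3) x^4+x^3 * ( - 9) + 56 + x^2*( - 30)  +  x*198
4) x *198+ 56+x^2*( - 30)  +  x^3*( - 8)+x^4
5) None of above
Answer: 3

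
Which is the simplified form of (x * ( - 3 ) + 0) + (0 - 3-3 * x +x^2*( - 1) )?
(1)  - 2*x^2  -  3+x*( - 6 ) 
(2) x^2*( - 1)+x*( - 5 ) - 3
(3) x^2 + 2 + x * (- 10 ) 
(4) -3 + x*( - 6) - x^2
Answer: 4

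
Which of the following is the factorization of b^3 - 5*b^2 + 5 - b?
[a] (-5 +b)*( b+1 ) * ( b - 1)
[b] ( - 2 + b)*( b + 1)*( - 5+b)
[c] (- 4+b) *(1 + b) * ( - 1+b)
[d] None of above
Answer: a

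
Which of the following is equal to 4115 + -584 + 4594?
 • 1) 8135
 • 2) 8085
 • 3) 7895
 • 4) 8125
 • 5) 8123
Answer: 4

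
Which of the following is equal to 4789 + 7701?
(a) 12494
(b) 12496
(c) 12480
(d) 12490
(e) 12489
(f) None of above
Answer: d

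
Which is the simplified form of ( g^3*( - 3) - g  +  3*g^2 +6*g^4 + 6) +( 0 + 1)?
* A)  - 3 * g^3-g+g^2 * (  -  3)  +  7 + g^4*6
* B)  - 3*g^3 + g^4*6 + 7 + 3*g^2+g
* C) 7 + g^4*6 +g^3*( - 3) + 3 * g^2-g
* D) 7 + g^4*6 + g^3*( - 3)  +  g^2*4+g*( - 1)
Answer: C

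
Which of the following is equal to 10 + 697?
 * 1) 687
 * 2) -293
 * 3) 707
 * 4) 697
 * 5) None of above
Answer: 3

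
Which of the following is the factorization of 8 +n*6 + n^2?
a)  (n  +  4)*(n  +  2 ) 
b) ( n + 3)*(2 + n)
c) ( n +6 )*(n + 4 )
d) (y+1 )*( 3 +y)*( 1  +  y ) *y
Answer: a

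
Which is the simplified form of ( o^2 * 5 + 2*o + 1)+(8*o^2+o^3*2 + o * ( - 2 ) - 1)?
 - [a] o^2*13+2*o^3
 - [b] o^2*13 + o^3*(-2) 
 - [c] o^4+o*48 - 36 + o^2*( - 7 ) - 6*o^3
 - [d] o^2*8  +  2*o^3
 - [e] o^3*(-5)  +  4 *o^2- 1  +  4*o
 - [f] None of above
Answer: a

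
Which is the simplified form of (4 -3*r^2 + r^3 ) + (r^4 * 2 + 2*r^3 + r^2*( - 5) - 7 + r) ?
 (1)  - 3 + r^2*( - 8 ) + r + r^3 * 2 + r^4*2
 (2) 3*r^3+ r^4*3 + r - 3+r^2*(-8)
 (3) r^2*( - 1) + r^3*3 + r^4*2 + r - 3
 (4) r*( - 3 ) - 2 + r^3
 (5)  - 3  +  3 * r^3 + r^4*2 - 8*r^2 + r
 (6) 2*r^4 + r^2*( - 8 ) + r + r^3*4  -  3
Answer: 5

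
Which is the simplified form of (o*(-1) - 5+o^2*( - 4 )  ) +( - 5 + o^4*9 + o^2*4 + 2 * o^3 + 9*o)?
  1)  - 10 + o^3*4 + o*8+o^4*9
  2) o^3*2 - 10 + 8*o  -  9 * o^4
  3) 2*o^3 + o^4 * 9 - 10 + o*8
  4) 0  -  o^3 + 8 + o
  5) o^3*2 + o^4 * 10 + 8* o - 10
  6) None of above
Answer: 3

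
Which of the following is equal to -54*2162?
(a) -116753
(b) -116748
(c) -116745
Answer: b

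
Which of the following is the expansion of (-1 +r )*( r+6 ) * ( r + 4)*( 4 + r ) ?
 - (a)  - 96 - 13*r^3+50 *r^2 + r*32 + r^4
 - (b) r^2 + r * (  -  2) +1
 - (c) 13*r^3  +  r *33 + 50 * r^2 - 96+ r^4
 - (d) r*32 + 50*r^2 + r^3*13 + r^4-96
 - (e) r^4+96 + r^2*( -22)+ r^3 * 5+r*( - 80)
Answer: d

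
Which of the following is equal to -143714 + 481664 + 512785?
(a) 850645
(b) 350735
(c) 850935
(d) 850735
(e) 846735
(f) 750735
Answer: d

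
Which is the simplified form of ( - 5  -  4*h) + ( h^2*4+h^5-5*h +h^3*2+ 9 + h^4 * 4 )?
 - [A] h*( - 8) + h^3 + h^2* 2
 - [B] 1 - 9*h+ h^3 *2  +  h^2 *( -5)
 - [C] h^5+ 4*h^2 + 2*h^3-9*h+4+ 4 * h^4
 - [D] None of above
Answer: C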